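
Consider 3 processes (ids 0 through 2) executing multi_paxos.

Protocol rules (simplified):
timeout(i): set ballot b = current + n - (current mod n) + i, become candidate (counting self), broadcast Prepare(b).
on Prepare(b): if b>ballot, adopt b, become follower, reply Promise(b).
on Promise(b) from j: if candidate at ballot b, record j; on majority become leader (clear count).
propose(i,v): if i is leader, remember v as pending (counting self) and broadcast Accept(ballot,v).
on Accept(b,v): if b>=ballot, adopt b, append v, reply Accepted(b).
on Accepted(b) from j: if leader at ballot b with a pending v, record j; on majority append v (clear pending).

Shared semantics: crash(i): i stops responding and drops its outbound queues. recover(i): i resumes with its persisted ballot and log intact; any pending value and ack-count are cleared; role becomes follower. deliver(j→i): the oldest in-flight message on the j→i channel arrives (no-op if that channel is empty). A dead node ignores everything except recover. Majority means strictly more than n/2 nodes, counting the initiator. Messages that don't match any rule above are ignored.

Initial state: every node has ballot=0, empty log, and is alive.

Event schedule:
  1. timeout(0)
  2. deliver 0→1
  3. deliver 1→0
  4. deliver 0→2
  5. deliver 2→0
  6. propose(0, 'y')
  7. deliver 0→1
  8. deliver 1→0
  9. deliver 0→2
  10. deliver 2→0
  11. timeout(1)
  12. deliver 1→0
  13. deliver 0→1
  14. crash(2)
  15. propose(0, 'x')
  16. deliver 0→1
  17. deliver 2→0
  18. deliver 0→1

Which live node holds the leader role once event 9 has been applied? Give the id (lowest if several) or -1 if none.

step 1 timeout(0): 0={cand,b=3,log=-}
step 2 deliver 0→1: 1={foll,b=3,log=-}
step 3 deliver 1→0: 0={lead,b=3,log=-}
step 4 deliver 0→2: 2={foll,b=3,log=-}
step 5 deliver 2→0: —
step 6 propose(0,'y'): —
step 7 deliver 0→1: 1={foll,b=3,log=y}
step 8 deliver 1→0: 0={lead,b=3,log=y}
step 9 deliver 0→2: 2={foll,b=3,log=y}

0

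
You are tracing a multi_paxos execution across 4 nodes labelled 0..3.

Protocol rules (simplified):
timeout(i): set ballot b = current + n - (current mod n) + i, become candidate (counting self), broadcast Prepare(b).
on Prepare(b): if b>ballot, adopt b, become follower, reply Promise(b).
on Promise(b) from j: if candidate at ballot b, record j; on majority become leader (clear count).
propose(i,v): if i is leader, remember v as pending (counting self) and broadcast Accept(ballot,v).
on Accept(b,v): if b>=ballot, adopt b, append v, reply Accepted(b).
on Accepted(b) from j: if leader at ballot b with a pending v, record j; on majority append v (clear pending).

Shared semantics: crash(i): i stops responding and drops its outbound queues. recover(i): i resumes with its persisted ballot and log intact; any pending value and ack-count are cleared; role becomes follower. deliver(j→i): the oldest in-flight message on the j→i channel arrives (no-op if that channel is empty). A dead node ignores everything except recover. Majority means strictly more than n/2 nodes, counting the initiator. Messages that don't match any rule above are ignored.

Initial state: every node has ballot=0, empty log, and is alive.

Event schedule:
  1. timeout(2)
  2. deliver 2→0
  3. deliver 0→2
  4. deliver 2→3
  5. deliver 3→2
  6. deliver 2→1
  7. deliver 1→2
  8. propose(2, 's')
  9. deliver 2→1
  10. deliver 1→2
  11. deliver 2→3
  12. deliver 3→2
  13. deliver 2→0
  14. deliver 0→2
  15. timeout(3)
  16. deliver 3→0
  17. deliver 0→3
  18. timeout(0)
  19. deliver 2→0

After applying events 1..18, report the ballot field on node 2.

6

e1 timeout(2): 2[cand,b=6,-]
e2 deliver 2→0: 0[foll,b=6,-]
e3 deliver 0→2: ·
e4 deliver 2→3: 3[foll,b=6,-]
e5 deliver 3→2: 2[lead,b=6,-]
e6 deliver 2→1: 1[foll,b=6,-]
e7 deliver 1→2: ·
e8 propose(2,'s'): ·
e9 deliver 2→1: 1[foll,b=6,s]
e10 deliver 1→2: ·
e11 deliver 2→3: 3[foll,b=6,s]
e12 deliver 3→2: 2[lead,b=6,s]
e13 deliver 2→0: 0[foll,b=6,s]
e14 deliver 0→2: ·
e15 timeout(3): 3[cand,b=11,s]
e16 deliver 3→0: 0[foll,b=11,s]
e17 deliver 0→3: ·
e18 timeout(0): 0[cand,b=12,s]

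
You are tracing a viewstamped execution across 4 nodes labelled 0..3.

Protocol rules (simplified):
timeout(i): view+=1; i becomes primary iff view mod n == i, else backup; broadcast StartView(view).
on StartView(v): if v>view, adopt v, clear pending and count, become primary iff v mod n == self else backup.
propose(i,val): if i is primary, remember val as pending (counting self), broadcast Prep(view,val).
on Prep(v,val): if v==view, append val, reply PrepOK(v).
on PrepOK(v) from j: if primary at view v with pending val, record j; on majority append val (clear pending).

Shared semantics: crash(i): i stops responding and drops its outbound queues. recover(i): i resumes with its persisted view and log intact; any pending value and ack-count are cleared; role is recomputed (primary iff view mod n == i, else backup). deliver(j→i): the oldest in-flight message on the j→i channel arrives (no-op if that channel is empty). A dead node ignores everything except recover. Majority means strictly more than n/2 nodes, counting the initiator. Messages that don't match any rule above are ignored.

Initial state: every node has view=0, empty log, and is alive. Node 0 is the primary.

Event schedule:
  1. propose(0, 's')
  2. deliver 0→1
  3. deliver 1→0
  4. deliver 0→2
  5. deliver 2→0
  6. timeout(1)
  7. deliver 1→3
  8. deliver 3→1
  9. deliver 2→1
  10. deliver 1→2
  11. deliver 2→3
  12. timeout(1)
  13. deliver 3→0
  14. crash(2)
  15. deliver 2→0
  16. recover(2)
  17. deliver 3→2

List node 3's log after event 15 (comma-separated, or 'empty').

step 1 propose(0,'s'): —
step 2 deliver 0→1: 1={back,v=0,log=s}
step 3 deliver 1→0: —
step 4 deliver 0→2: 2={back,v=0,log=s}
step 5 deliver 2→0: 0={prim,v=0,log=s}
step 6 timeout(1): 1={prim,v=1,log=s}
step 7 deliver 1→3: 3={back,v=1,log=-}
step 8 deliver 3→1: —
step 9 deliver 2→1: —
step 10 deliver 1→2: 2={back,v=1,log=s}
step 11 deliver 2→3: —
step 12 timeout(1): 1={back,v=2,log=s}
step 13 deliver 3→0: —
step 14 crash(2): 2={✗back,v=1,log=s}
step 15 deliver 2→0: —

empty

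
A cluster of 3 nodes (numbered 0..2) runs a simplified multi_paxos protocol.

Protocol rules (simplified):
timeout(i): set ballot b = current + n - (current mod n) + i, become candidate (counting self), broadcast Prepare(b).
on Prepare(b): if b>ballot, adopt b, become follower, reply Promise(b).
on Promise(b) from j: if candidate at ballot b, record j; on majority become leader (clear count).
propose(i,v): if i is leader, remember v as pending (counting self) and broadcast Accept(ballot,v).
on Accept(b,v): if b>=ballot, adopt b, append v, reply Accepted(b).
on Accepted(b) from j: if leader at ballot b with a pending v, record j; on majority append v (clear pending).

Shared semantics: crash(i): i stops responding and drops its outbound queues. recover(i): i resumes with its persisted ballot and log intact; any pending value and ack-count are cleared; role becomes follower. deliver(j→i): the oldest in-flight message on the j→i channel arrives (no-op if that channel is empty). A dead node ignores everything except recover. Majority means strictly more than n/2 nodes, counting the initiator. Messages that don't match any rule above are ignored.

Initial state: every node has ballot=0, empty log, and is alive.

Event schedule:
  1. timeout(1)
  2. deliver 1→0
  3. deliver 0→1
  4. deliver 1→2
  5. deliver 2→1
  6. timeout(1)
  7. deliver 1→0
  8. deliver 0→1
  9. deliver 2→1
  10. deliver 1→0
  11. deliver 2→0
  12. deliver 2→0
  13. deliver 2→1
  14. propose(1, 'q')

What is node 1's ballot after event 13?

1. timeout(1):  <1:cand b4 ->
2. deliver 1→0:  <0:foll b4 ->
3. deliver 0→1:  <1:lead b4 ->
4. deliver 1→2:  <2:foll b4 ->
5. deliver 2→1:  nop
6. timeout(1):  <1:cand b7 ->
7. deliver 1→0:  <0:foll b7 ->
8. deliver 0→1:  <1:lead b7 ->
9. deliver 2→1:  nop
10. deliver 1→0:  nop
11. deliver 2→0:  nop
12. deliver 2→0:  nop
13. deliver 2→1:  nop

7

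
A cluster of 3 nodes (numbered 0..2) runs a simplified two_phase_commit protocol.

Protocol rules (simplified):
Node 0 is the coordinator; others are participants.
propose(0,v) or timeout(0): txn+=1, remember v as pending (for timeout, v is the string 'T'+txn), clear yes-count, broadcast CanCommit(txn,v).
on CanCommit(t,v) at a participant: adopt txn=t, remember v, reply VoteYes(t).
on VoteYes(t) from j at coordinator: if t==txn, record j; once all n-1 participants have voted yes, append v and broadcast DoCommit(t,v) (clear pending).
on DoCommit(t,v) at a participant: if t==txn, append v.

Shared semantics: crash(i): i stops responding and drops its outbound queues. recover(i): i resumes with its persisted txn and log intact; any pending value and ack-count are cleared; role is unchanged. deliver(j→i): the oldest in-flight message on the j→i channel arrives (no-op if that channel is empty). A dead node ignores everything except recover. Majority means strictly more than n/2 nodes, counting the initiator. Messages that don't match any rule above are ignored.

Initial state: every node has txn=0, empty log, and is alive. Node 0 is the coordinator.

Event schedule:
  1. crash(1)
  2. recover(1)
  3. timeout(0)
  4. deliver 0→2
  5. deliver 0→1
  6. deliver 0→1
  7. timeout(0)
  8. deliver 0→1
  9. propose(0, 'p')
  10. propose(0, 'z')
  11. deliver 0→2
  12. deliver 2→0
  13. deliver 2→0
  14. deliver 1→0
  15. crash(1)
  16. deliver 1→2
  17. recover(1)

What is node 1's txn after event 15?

e1 crash(1): 1[✗part,t=0,-]
e2 recover(1): 1[part,t=0,-]
e3 timeout(0): 0[coor,t=1,-]
e4 deliver 0→2: 2[part,t=1,-]
e5 deliver 0→1: 1[part,t=1,-]
e6 deliver 0→1: ·
e7 timeout(0): 0[coor,t=2,-]
e8 deliver 0→1: 1[part,t=2,-]
e9 propose(0,'p'): 0[coor,t=3,-]
e10 propose(0,'z'): 0[coor,t=4,-]
e11 deliver 0→2: 2[part,t=2,-]
e12 deliver 2→0: ·
e13 deliver 2→0: ·
e14 deliver 1→0: ·
e15 crash(1): 1[✗part,t=2,-]

2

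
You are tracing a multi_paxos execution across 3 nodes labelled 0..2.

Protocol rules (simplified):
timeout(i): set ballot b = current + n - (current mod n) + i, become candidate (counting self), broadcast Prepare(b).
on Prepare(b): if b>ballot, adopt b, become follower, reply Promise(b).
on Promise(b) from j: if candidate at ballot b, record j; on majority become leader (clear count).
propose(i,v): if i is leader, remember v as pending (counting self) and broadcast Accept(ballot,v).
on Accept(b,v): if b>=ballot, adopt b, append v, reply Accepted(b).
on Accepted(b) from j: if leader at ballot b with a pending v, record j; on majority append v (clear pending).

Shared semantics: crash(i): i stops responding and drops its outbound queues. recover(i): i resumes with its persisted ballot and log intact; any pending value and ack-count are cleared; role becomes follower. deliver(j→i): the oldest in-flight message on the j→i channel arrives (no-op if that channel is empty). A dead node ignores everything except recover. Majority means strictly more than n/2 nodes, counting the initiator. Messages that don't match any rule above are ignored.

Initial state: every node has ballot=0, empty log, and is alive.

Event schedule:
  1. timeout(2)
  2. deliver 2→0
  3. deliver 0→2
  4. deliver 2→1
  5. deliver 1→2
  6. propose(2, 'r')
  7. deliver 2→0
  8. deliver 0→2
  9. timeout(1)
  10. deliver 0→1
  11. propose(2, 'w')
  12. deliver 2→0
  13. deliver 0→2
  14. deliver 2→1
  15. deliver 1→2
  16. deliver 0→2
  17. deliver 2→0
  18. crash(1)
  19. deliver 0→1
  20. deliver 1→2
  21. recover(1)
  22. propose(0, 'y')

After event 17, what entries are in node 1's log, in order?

[1] timeout(2) → N2(cand b5 [-])
[2] deliver 2→0 → N0(foll b5 [-])
[3] deliver 0→2 → N2(lead b5 [-])
[4] deliver 2→1 → N1(foll b5 [-])
[5] deliver 1→2 → ∅
[6] propose(2,'r') → ∅
[7] deliver 2→0 → N0(foll b5 [r])
[8] deliver 0→2 → N2(lead b5 [r])
[9] timeout(1) → N1(cand b7 [-])
[10] deliver 0→1 → ∅
[11] propose(2,'w') → ∅
[12] deliver 2→0 → N0(foll b5 [r,w])
[13] deliver 0→2 → N2(lead b5 [r,w])
[14] deliver 2→1 → ∅
[15] deliver 1→2 → N2(foll b7 [r,w])
[16] deliver 0→2 → ∅
[17] deliver 2→0 → ∅

empty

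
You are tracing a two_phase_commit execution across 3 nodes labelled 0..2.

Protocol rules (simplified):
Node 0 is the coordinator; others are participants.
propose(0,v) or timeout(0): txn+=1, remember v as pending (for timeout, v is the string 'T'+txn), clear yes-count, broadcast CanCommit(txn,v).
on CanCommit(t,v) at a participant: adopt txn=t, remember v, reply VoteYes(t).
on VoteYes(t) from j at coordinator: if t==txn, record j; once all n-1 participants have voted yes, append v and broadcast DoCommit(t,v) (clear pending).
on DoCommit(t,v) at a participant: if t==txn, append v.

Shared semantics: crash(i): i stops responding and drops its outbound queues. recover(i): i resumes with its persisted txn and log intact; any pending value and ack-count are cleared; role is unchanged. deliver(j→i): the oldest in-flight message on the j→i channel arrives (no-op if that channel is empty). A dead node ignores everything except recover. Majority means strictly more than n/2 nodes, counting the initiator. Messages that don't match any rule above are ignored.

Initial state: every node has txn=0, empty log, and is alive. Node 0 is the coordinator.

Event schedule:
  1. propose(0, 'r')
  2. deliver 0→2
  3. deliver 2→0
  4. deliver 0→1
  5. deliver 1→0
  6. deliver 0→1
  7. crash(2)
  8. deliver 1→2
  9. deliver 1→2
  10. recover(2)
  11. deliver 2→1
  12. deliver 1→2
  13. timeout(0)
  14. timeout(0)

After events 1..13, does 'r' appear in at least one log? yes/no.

yes

e1 propose(0,'r'): 0[coor,t=1,-]
e2 deliver 0→2: 2[part,t=1,-]
e3 deliver 2→0: ·
e4 deliver 0→1: 1[part,t=1,-]
e5 deliver 1→0: 0[coor,t=1,r]
e6 deliver 0→1: 1[part,t=1,r]
e7 crash(2): 2[✗part,t=1,-]
e8 deliver 1→2: ·
e9 deliver 1→2: ·
e10 recover(2): 2[part,t=1,-]
e11 deliver 2→1: ·
e12 deliver 1→2: ·
e13 timeout(0): 0[coor,t=2,r]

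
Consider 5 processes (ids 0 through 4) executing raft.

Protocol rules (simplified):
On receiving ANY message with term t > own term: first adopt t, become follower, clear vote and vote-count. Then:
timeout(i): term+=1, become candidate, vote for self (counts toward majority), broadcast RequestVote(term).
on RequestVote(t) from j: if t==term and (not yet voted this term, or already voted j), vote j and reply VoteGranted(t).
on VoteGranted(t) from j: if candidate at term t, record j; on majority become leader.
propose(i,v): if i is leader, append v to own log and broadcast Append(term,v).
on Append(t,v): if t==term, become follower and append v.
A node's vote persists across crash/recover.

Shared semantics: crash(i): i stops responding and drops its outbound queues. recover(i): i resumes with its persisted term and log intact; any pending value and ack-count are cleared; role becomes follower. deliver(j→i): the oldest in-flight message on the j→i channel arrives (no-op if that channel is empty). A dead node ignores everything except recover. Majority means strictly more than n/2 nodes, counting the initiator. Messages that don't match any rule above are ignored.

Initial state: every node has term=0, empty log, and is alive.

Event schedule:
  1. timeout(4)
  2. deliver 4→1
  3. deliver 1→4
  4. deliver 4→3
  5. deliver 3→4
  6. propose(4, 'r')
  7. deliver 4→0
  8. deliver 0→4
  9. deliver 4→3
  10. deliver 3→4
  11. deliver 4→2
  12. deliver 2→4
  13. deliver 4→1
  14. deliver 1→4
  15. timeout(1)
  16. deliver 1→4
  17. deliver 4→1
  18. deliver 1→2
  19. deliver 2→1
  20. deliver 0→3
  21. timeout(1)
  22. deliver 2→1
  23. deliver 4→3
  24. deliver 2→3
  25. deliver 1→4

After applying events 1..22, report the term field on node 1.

[1] timeout(4) → N4(cand t1 [-])
[2] deliver 4→1 → N1(foll t1 [-])
[3] deliver 1→4 → ∅
[4] deliver 4→3 → N3(foll t1 [-])
[5] deliver 3→4 → N4(lead t1 [-])
[6] propose(4,'r') → N4(lead t1 [r])
[7] deliver 4→0 → N0(foll t1 [-])
[8] deliver 0→4 → ∅
[9] deliver 4→3 → N3(foll t1 [r])
[10] deliver 3→4 → ∅
[11] deliver 4→2 → N2(foll t1 [-])
[12] deliver 2→4 → ∅
[13] deliver 4→1 → N1(foll t1 [r])
[14] deliver 1→4 → ∅
[15] timeout(1) → N1(cand t2 [r])
[16] deliver 1→4 → N4(foll t2 [r])
[17] deliver 4→1 → ∅
[18] deliver 1→2 → N2(foll t2 [-])
[19] deliver 2→1 → N1(lead t2 [r])
[20] deliver 0→3 → ∅
[21] timeout(1) → N1(cand t3 [r])
[22] deliver 2→1 → ∅

3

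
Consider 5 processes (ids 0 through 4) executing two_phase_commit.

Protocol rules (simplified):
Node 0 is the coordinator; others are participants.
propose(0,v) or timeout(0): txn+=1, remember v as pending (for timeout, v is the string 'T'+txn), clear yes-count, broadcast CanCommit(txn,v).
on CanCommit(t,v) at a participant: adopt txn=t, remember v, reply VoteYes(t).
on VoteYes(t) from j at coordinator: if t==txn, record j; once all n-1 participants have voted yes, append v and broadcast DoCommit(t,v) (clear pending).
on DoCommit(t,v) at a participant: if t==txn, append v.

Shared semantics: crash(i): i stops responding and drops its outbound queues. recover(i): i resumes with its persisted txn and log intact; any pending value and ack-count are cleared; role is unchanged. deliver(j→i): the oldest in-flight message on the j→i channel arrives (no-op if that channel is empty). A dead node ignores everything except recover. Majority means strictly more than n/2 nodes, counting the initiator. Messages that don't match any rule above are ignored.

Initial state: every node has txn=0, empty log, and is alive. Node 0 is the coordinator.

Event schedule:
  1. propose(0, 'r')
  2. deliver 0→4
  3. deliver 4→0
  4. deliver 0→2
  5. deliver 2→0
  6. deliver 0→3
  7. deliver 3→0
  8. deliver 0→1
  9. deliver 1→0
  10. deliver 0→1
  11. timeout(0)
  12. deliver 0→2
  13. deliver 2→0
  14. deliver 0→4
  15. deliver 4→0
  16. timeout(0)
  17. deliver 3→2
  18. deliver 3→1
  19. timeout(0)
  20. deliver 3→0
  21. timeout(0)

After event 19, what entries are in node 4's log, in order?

step 1 propose(0,'r'): 0={coor,t=1,log=-}
step 2 deliver 0→4: 4={part,t=1,log=-}
step 3 deliver 4→0: —
step 4 deliver 0→2: 2={part,t=1,log=-}
step 5 deliver 2→0: —
step 6 deliver 0→3: 3={part,t=1,log=-}
step 7 deliver 3→0: —
step 8 deliver 0→1: 1={part,t=1,log=-}
step 9 deliver 1→0: 0={coor,t=1,log=r}
step 10 deliver 0→1: 1={part,t=1,log=r}
step 11 timeout(0): 0={coor,t=2,log=r}
step 12 deliver 0→2: 2={part,t=1,log=r}
step 13 deliver 2→0: —
step 14 deliver 0→4: 4={part,t=1,log=r}
step 15 deliver 4→0: —
step 16 timeout(0): 0={coor,t=3,log=r}
step 17 deliver 3→2: —
step 18 deliver 3→1: —
step 19 timeout(0): 0={coor,t=4,log=r}

r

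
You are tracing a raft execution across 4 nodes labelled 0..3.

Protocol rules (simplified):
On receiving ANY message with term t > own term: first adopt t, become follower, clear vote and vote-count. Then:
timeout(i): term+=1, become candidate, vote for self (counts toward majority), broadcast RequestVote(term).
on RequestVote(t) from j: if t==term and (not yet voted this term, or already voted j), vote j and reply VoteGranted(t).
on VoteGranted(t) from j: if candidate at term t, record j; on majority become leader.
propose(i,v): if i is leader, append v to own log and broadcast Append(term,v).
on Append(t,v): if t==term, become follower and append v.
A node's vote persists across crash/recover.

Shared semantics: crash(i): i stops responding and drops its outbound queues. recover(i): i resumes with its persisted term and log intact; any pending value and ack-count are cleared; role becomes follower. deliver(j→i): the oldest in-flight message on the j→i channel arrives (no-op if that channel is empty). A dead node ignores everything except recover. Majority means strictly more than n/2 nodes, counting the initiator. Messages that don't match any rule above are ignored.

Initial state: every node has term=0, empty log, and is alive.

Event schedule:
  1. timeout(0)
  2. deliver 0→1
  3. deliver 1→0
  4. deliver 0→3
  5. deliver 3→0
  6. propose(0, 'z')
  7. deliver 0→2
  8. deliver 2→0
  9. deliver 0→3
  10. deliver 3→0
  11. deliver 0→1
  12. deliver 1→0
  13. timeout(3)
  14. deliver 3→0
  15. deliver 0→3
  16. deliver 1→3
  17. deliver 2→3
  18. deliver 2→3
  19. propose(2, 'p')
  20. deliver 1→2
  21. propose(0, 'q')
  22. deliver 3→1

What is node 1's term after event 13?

[1] timeout(0) → N0(cand t1 [-])
[2] deliver 0→1 → N1(foll t1 [-])
[3] deliver 1→0 → ∅
[4] deliver 0→3 → N3(foll t1 [-])
[5] deliver 3→0 → N0(lead t1 [-])
[6] propose(0,'z') → N0(lead t1 [z])
[7] deliver 0→2 → N2(foll t1 [-])
[8] deliver 2→0 → ∅
[9] deliver 0→3 → N3(foll t1 [z])
[10] deliver 3→0 → ∅
[11] deliver 0→1 → N1(foll t1 [z])
[12] deliver 1→0 → ∅
[13] timeout(3) → N3(cand t2 [z])

1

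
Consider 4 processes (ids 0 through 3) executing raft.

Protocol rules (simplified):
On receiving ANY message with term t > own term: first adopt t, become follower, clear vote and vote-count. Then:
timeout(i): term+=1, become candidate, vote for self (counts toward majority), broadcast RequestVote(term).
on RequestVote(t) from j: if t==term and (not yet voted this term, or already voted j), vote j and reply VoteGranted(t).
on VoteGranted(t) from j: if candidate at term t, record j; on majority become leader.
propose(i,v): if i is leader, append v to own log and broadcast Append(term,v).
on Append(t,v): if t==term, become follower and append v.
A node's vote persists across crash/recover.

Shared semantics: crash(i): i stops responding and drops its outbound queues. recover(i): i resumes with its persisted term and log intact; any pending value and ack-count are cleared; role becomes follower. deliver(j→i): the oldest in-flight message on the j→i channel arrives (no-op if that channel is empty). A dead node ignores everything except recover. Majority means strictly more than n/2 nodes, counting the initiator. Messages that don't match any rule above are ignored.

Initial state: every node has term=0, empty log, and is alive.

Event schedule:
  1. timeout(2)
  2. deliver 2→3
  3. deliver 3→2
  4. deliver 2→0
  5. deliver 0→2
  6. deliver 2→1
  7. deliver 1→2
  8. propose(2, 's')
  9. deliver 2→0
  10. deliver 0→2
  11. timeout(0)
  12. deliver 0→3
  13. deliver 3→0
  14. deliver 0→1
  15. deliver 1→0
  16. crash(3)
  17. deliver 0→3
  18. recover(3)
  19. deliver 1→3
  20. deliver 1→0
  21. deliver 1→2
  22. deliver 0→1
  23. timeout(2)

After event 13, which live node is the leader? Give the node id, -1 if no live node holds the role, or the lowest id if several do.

[1] timeout(2) → N2(cand t1 [-])
[2] deliver 2→3 → N3(foll t1 [-])
[3] deliver 3→2 → ∅
[4] deliver 2→0 → N0(foll t1 [-])
[5] deliver 0→2 → N2(lead t1 [-])
[6] deliver 2→1 → N1(foll t1 [-])
[7] deliver 1→2 → ∅
[8] propose(2,'s') → N2(lead t1 [s])
[9] deliver 2→0 → N0(foll t1 [s])
[10] deliver 0→2 → ∅
[11] timeout(0) → N0(cand t2 [s])
[12] deliver 0→3 → N3(foll t2 [-])
[13] deliver 3→0 → ∅

2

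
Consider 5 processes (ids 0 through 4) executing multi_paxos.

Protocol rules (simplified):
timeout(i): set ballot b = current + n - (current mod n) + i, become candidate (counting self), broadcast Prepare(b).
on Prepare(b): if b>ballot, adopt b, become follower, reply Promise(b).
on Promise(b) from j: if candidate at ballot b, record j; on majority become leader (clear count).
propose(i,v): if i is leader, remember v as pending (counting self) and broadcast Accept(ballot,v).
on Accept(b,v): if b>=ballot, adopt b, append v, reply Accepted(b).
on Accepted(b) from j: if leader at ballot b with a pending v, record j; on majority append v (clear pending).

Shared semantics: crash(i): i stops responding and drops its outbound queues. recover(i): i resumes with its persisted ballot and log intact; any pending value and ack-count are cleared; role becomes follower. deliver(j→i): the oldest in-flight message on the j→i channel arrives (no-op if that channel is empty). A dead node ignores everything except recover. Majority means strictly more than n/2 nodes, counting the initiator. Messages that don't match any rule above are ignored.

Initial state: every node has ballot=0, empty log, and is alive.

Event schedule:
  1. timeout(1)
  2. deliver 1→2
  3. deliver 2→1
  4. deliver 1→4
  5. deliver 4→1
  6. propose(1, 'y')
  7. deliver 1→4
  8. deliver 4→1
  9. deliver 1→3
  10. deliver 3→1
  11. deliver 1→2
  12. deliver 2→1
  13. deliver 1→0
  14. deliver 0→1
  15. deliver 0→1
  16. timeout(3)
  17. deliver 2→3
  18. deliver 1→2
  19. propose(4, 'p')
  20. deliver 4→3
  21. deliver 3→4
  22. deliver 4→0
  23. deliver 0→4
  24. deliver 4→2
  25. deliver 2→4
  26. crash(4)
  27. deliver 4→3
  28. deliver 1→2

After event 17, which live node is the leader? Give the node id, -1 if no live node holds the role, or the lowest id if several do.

1. timeout(1):  <1:cand b6 ->
2. deliver 1→2:  <2:foll b6 ->
3. deliver 2→1:  nop
4. deliver 1→4:  <4:foll b6 ->
5. deliver 4→1:  <1:lead b6 ->
6. propose(1,'y'):  nop
7. deliver 1→4:  <4:foll b6 y>
8. deliver 4→1:  nop
9. deliver 1→3:  <3:foll b6 ->
10. deliver 3→1:  nop
11. deliver 1→2:  <2:foll b6 y>
12. deliver 2→1:  <1:lead b6 y>
13. deliver 1→0:  <0:foll b6 ->
14. deliver 0→1:  nop
15. deliver 0→1:  nop
16. timeout(3):  <3:cand b13 ->
17. deliver 2→3:  nop

1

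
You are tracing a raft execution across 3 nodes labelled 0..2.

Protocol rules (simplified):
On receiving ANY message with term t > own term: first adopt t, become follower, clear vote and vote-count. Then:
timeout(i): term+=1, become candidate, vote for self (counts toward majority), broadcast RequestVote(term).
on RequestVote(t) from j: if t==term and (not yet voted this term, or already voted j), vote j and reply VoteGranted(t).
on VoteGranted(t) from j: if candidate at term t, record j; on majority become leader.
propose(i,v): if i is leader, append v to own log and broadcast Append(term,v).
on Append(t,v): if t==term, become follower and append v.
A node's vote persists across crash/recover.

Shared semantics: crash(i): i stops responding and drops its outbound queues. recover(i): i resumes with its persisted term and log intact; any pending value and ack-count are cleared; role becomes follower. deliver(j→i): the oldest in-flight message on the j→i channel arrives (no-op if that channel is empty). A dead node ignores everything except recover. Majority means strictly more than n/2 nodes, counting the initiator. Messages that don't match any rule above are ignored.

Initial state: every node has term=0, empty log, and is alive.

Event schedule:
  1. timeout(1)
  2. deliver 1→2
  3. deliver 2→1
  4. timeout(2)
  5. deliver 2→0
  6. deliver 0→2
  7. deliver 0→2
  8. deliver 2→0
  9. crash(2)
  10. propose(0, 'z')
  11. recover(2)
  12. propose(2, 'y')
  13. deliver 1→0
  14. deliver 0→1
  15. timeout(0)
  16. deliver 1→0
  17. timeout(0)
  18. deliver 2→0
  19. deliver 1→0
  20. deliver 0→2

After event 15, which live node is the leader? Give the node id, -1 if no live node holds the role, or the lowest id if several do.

1

1. timeout(1):  <1:cand t1 ->
2. deliver 1→2:  <2:foll t1 ->
3. deliver 2→1:  <1:lead t1 ->
4. timeout(2):  <2:cand t2 ->
5. deliver 2→0:  <0:foll t2 ->
6. deliver 0→2:  <2:lead t2 ->
7. deliver 0→2:  nop
8. deliver 2→0:  nop
9. crash(2):  <2:✗lead t2 ->
10. propose(0,'z'):  nop
11. recover(2):  <2:foll t2 ->
12. propose(2,'y'):  nop
13. deliver 1→0:  nop
14. deliver 0→1:  nop
15. timeout(0):  <0:cand t3 ->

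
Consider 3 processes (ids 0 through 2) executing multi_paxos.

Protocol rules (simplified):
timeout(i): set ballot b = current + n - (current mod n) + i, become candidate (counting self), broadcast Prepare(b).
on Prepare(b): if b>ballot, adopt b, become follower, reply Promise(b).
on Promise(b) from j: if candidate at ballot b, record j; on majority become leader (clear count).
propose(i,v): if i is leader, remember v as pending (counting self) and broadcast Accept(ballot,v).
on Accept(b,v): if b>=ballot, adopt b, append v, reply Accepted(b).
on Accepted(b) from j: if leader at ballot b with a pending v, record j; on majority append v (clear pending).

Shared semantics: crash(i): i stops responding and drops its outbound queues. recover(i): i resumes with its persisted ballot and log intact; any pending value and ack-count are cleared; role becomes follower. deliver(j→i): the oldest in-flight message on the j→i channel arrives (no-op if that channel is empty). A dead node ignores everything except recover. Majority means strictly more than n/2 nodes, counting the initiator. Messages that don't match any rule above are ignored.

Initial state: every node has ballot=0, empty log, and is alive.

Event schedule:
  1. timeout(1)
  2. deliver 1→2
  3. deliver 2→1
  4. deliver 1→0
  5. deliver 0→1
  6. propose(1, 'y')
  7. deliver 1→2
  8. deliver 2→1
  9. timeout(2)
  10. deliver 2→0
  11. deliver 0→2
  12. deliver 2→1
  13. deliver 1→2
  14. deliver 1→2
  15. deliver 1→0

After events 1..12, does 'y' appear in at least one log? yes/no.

yes

after 1 — timeout(1): n1:cand/b4/[-]
after 2 — deliver 1→2: n2:foll/b4/[-]
after 3 — deliver 2→1: n1:lead/b4/[-]
after 4 — deliver 1→0: n0:foll/b4/[-]
after 5 — deliver 0→1: ·
after 6 — propose(1,'y'): ·
after 7 — deliver 1→2: n2:foll/b4/[y]
after 8 — deliver 2→1: n1:lead/b4/[y]
after 9 — timeout(2): n2:cand/b8/[y]
after 10 — deliver 2→0: n0:foll/b8/[-]
after 11 — deliver 0→2: n2:lead/b8/[y]
after 12 — deliver 2→1: n1:foll/b8/[y]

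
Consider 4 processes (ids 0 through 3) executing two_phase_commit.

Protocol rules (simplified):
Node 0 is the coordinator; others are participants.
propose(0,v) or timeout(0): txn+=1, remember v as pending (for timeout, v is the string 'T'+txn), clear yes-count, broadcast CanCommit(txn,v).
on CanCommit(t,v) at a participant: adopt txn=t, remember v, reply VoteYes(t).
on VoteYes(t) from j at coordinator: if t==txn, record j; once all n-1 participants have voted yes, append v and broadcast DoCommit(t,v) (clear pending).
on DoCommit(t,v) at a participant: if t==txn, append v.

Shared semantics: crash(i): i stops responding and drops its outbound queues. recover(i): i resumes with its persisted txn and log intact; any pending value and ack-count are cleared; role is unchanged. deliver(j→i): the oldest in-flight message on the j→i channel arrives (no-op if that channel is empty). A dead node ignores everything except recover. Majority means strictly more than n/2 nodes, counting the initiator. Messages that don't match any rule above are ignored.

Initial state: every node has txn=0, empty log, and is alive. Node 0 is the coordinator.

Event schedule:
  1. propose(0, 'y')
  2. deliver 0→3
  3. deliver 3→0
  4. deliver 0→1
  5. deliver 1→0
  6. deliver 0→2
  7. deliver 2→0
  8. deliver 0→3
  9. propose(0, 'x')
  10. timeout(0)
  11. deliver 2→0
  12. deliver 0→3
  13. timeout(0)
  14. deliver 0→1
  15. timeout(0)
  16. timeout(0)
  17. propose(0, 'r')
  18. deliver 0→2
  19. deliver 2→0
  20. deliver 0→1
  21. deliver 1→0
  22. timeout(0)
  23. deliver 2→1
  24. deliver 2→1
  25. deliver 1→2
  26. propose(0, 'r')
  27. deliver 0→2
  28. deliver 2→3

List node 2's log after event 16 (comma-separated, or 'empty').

empty

[1] propose(0,'y') → N0(coor t1 [-])
[2] deliver 0→3 → N3(part t1 [-])
[3] deliver 3→0 → ∅
[4] deliver 0→1 → N1(part t1 [-])
[5] deliver 1→0 → ∅
[6] deliver 0→2 → N2(part t1 [-])
[7] deliver 2→0 → N0(coor t1 [y])
[8] deliver 0→3 → N3(part t1 [y])
[9] propose(0,'x') → N0(coor t2 [y])
[10] timeout(0) → N0(coor t3 [y])
[11] deliver 2→0 → ∅
[12] deliver 0→3 → N3(part t2 [y])
[13] timeout(0) → N0(coor t4 [y])
[14] deliver 0→1 → N1(part t1 [y])
[15] timeout(0) → N0(coor t5 [y])
[16] timeout(0) → N0(coor t6 [y])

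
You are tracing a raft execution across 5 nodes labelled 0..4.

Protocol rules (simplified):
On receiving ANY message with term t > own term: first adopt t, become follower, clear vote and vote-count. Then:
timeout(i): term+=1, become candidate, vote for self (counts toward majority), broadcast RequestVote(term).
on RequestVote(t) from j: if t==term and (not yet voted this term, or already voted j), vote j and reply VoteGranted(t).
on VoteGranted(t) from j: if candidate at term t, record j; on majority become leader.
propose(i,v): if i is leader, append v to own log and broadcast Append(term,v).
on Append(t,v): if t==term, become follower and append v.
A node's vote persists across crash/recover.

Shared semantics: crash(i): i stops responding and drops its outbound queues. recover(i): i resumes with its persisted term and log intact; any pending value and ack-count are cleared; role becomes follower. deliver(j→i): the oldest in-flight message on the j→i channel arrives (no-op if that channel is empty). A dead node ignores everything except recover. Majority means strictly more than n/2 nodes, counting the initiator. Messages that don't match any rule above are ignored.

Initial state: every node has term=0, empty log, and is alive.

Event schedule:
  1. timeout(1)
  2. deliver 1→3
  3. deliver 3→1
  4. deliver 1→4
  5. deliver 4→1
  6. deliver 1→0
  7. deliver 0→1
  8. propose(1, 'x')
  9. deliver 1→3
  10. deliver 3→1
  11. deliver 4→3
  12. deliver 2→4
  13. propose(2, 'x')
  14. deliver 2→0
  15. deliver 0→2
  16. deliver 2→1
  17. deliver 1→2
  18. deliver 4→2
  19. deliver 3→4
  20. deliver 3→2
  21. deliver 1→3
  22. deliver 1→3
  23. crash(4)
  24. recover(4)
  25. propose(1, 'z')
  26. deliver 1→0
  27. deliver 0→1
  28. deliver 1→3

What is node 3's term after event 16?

1

e1 timeout(1): 1[cand,t=1,-]
e2 deliver 1→3: 3[foll,t=1,-]
e3 deliver 3→1: ·
e4 deliver 1→4: 4[foll,t=1,-]
e5 deliver 4→1: 1[lead,t=1,-]
e6 deliver 1→0: 0[foll,t=1,-]
e7 deliver 0→1: ·
e8 propose(1,'x'): 1[lead,t=1,x]
e9 deliver 1→3: 3[foll,t=1,x]
e10 deliver 3→1: ·
e11 deliver 4→3: ·
e12 deliver 2→4: ·
e13 propose(2,'x'): ·
e14 deliver 2→0: ·
e15 deliver 0→2: ·
e16 deliver 2→1: ·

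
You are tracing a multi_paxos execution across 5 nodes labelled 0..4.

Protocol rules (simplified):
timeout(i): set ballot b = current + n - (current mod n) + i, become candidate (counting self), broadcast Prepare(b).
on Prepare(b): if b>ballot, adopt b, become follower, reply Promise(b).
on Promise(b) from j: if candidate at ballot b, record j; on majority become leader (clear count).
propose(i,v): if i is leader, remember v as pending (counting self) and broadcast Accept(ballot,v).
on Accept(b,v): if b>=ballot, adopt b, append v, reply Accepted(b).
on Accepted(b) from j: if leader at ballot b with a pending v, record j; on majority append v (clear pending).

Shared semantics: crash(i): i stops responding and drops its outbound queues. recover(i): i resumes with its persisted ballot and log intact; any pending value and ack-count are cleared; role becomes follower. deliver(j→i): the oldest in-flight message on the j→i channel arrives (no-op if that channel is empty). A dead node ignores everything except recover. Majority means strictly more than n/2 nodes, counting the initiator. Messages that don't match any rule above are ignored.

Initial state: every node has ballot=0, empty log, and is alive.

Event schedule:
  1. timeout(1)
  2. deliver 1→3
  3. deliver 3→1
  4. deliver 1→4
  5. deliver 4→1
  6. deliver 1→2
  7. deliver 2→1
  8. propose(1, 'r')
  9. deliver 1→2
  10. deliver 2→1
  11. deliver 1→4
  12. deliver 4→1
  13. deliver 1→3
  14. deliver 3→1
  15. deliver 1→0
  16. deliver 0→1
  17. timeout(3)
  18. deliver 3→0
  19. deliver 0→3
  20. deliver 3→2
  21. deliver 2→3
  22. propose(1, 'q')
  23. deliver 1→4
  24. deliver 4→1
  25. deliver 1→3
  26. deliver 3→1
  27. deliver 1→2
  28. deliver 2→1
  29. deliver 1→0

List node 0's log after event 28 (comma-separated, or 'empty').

step 1 timeout(1): 1={cand,b=6,log=-}
step 2 deliver 1→3: 3={foll,b=6,log=-}
step 3 deliver 3→1: —
step 4 deliver 1→4: 4={foll,b=6,log=-}
step 5 deliver 4→1: 1={lead,b=6,log=-}
step 6 deliver 1→2: 2={foll,b=6,log=-}
step 7 deliver 2→1: —
step 8 propose(1,'r'): —
step 9 deliver 1→2: 2={foll,b=6,log=r}
step 10 deliver 2→1: —
step 11 deliver 1→4: 4={foll,b=6,log=r}
step 12 deliver 4→1: 1={lead,b=6,log=r}
step 13 deliver 1→3: 3={foll,b=6,log=r}
step 14 deliver 3→1: —
step 15 deliver 1→0: 0={foll,b=6,log=-}
step 16 deliver 0→1: —
step 17 timeout(3): 3={cand,b=13,log=r}
step 18 deliver 3→0: 0={foll,b=13,log=-}
step 19 deliver 0→3: —
step 20 deliver 3→2: 2={foll,b=13,log=r}
step 21 deliver 2→3: 3={lead,b=13,log=r}
step 22 propose(1,'q'): —
step 23 deliver 1→4: 4={foll,b=6,log=r,q}
step 24 deliver 4→1: —
step 25 deliver 1→3: —
step 26 deliver 3→1: 1={foll,b=13,log=r}
step 27 deliver 1→2: —
step 28 deliver 2→1: —

empty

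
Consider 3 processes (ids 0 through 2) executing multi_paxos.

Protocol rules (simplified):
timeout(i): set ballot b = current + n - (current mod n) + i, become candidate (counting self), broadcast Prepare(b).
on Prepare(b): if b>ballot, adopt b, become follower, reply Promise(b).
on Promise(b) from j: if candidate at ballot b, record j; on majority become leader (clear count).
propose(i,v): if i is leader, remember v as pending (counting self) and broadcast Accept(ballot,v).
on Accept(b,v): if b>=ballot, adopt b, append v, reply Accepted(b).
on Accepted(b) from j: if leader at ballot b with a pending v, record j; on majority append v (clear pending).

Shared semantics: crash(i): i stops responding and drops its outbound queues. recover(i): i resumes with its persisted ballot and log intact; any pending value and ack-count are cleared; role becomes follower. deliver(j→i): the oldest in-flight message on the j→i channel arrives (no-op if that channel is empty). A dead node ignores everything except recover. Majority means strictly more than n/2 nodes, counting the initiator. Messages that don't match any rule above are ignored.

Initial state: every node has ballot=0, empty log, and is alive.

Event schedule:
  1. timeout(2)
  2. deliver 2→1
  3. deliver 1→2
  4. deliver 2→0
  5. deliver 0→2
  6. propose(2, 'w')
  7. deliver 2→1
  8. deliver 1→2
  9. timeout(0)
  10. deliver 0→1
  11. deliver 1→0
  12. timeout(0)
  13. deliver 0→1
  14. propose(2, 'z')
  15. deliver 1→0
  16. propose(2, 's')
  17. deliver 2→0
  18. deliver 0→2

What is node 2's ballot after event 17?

1. timeout(2):  <2:cand b5 ->
2. deliver 2→1:  <1:foll b5 ->
3. deliver 1→2:  <2:lead b5 ->
4. deliver 2→0:  <0:foll b5 ->
5. deliver 0→2:  nop
6. propose(2,'w'):  nop
7. deliver 2→1:  <1:foll b5 w>
8. deliver 1→2:  <2:lead b5 w>
9. timeout(0):  <0:cand b6 ->
10. deliver 0→1:  <1:foll b6 w>
11. deliver 1→0:  <0:lead b6 ->
12. timeout(0):  <0:cand b9 ->
13. deliver 0→1:  <1:foll b9 w>
14. propose(2,'z'):  nop
15. deliver 1→0:  <0:lead b9 ->
16. propose(2,'s'):  nop
17. deliver 2→0:  nop

5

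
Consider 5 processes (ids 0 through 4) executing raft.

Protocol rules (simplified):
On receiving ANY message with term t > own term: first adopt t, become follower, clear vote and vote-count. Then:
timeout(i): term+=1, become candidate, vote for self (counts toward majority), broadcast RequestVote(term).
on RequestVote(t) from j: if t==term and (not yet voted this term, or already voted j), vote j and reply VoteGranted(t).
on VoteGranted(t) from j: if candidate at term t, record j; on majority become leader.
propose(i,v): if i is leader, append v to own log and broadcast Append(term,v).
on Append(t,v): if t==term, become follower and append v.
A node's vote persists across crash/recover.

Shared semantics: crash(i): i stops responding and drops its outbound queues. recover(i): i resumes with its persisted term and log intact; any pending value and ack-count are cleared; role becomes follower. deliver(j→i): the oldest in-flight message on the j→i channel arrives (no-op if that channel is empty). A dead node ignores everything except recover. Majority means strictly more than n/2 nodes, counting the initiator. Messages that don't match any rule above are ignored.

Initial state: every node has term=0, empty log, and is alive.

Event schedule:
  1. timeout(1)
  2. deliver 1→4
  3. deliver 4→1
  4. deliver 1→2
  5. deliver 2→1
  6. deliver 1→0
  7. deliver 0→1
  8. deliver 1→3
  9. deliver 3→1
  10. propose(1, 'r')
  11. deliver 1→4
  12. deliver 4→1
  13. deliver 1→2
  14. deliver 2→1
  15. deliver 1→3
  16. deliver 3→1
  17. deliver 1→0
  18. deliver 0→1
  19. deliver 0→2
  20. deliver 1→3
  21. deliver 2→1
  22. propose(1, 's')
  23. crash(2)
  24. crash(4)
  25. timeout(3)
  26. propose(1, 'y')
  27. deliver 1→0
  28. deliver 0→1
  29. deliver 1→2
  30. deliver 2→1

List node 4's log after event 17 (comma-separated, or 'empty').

[1] timeout(1) → N1(cand t1 [-])
[2] deliver 1→4 → N4(foll t1 [-])
[3] deliver 4→1 → ∅
[4] deliver 1→2 → N2(foll t1 [-])
[5] deliver 2→1 → N1(lead t1 [-])
[6] deliver 1→0 → N0(foll t1 [-])
[7] deliver 0→1 → ∅
[8] deliver 1→3 → N3(foll t1 [-])
[9] deliver 3→1 → ∅
[10] propose(1,'r') → N1(lead t1 [r])
[11] deliver 1→4 → N4(foll t1 [r])
[12] deliver 4→1 → ∅
[13] deliver 1→2 → N2(foll t1 [r])
[14] deliver 2→1 → ∅
[15] deliver 1→3 → N3(foll t1 [r])
[16] deliver 3→1 → ∅
[17] deliver 1→0 → N0(foll t1 [r])

r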